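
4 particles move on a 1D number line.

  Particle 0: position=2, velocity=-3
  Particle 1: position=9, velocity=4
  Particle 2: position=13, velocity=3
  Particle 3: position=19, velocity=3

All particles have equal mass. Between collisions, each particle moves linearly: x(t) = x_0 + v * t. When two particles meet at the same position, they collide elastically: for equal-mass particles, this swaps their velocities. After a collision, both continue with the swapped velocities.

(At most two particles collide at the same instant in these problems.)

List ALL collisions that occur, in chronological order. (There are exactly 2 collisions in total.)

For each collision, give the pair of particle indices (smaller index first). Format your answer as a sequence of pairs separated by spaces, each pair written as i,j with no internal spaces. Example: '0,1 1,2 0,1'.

Answer: 1,2 2,3

Derivation:
Collision at t=4: particles 1 and 2 swap velocities; positions: p0=-10 p1=25 p2=25 p3=31; velocities now: v0=-3 v1=3 v2=4 v3=3
Collision at t=10: particles 2 and 3 swap velocities; positions: p0=-28 p1=43 p2=49 p3=49; velocities now: v0=-3 v1=3 v2=3 v3=4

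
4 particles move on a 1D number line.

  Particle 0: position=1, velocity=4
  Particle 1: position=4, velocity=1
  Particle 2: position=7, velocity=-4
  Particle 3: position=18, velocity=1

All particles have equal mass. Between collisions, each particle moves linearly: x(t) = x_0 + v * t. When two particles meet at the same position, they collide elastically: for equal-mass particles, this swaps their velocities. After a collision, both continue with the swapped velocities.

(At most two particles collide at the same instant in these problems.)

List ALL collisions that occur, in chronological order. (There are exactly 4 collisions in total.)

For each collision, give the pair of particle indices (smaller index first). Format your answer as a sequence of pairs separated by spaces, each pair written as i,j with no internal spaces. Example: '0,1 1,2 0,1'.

Answer: 1,2 0,1 1,2 2,3

Derivation:
Collision at t=3/5: particles 1 and 2 swap velocities; positions: p0=17/5 p1=23/5 p2=23/5 p3=93/5; velocities now: v0=4 v1=-4 v2=1 v3=1
Collision at t=3/4: particles 0 and 1 swap velocities; positions: p0=4 p1=4 p2=19/4 p3=75/4; velocities now: v0=-4 v1=4 v2=1 v3=1
Collision at t=1: particles 1 and 2 swap velocities; positions: p0=3 p1=5 p2=5 p3=19; velocities now: v0=-4 v1=1 v2=4 v3=1
Collision at t=17/3: particles 2 and 3 swap velocities; positions: p0=-47/3 p1=29/3 p2=71/3 p3=71/3; velocities now: v0=-4 v1=1 v2=1 v3=4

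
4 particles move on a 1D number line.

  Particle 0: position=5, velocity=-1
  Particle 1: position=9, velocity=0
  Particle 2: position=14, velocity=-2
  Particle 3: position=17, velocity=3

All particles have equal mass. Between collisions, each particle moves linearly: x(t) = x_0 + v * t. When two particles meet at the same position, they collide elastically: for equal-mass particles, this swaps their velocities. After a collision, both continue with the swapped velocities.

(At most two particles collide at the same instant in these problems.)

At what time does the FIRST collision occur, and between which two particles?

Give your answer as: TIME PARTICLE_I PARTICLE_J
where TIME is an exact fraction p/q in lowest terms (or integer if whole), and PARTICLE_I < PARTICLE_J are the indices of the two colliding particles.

Pair (0,1): pos 5,9 vel -1,0 -> not approaching (rel speed -1 <= 0)
Pair (1,2): pos 9,14 vel 0,-2 -> gap=5, closing at 2/unit, collide at t=5/2
Pair (2,3): pos 14,17 vel -2,3 -> not approaching (rel speed -5 <= 0)
Earliest collision: t=5/2 between 1 and 2

Answer: 5/2 1 2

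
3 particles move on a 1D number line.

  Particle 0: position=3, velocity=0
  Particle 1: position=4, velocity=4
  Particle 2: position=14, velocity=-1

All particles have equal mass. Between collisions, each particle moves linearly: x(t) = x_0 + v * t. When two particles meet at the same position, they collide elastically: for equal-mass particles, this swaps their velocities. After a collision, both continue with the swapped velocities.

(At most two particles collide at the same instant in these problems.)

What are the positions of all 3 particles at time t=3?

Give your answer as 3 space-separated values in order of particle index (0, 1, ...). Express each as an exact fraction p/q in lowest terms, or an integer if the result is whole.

Collision at t=2: particles 1 and 2 swap velocities; positions: p0=3 p1=12 p2=12; velocities now: v0=0 v1=-1 v2=4
Advance to t=3 (no further collisions before then); velocities: v0=0 v1=-1 v2=4; positions = 3 11 16

Answer: 3 11 16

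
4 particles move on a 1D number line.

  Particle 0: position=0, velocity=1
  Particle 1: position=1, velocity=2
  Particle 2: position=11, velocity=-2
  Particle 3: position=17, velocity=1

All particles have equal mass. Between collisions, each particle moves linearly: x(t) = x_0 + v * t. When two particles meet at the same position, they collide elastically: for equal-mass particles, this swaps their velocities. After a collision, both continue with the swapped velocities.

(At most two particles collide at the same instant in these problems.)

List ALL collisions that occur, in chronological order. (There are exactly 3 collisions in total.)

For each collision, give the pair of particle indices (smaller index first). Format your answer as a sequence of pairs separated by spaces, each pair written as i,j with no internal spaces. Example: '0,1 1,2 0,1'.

Answer: 1,2 0,1 2,3

Derivation:
Collision at t=5/2: particles 1 and 2 swap velocities; positions: p0=5/2 p1=6 p2=6 p3=39/2; velocities now: v0=1 v1=-2 v2=2 v3=1
Collision at t=11/3: particles 0 and 1 swap velocities; positions: p0=11/3 p1=11/3 p2=25/3 p3=62/3; velocities now: v0=-2 v1=1 v2=2 v3=1
Collision at t=16: particles 2 and 3 swap velocities; positions: p0=-21 p1=16 p2=33 p3=33; velocities now: v0=-2 v1=1 v2=1 v3=2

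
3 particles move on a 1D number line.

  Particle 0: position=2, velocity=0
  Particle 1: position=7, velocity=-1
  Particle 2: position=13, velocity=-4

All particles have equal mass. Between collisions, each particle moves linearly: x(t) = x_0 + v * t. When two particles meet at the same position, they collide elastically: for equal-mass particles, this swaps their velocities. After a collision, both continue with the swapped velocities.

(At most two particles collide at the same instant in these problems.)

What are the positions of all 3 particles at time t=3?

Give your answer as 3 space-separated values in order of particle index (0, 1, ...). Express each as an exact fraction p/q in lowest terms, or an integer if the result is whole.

Collision at t=2: particles 1 and 2 swap velocities; positions: p0=2 p1=5 p2=5; velocities now: v0=0 v1=-4 v2=-1
Collision at t=11/4: particles 0 and 1 swap velocities; positions: p0=2 p1=2 p2=17/4; velocities now: v0=-4 v1=0 v2=-1
Advance to t=3 (no further collisions before then); velocities: v0=-4 v1=0 v2=-1; positions = 1 2 4

Answer: 1 2 4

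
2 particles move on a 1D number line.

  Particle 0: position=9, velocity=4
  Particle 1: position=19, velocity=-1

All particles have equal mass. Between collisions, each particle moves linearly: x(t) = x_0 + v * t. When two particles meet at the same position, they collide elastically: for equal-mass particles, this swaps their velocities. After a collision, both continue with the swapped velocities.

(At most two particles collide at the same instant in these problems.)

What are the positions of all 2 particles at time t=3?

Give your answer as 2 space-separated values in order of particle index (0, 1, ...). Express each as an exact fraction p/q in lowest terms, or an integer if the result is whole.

Answer: 16 21

Derivation:
Collision at t=2: particles 0 and 1 swap velocities; positions: p0=17 p1=17; velocities now: v0=-1 v1=4
Advance to t=3 (no further collisions before then); velocities: v0=-1 v1=4; positions = 16 21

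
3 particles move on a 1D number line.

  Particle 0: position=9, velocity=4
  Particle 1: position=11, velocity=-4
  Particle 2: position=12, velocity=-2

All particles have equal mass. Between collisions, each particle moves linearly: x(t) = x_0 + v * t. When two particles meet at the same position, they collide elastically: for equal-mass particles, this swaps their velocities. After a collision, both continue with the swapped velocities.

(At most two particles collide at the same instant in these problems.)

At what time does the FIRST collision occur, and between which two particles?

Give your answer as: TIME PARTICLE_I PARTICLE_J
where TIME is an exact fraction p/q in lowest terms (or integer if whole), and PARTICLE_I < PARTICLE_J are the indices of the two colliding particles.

Answer: 1/4 0 1

Derivation:
Pair (0,1): pos 9,11 vel 4,-4 -> gap=2, closing at 8/unit, collide at t=1/4
Pair (1,2): pos 11,12 vel -4,-2 -> not approaching (rel speed -2 <= 0)
Earliest collision: t=1/4 between 0 and 1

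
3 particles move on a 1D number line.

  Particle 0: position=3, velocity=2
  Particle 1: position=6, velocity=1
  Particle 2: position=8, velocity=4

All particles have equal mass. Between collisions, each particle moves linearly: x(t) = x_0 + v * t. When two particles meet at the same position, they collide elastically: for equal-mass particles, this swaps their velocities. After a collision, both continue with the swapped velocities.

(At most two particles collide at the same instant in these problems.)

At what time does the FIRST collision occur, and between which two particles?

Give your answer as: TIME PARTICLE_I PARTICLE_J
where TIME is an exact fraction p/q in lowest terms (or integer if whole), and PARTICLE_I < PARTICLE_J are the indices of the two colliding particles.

Answer: 3 0 1

Derivation:
Pair (0,1): pos 3,6 vel 2,1 -> gap=3, closing at 1/unit, collide at t=3
Pair (1,2): pos 6,8 vel 1,4 -> not approaching (rel speed -3 <= 0)
Earliest collision: t=3 between 0 and 1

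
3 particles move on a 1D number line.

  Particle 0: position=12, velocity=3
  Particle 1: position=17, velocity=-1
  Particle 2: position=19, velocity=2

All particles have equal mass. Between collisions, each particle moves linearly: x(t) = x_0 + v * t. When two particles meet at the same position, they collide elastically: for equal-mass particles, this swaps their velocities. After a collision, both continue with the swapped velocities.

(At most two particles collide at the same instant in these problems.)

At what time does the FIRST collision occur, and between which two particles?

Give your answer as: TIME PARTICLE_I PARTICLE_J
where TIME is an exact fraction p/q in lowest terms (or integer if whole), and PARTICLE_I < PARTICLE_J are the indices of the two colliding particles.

Answer: 5/4 0 1

Derivation:
Pair (0,1): pos 12,17 vel 3,-1 -> gap=5, closing at 4/unit, collide at t=5/4
Pair (1,2): pos 17,19 vel -1,2 -> not approaching (rel speed -3 <= 0)
Earliest collision: t=5/4 between 0 and 1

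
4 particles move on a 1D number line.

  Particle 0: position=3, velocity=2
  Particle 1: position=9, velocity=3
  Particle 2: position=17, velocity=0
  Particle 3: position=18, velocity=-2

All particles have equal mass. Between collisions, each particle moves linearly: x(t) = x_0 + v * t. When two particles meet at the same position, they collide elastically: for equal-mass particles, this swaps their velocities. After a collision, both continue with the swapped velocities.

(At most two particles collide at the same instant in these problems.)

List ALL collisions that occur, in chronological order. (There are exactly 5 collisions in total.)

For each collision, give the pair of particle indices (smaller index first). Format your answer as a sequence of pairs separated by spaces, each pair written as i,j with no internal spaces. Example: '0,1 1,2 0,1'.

Collision at t=1/2: particles 2 and 3 swap velocities; positions: p0=4 p1=21/2 p2=17 p3=17; velocities now: v0=2 v1=3 v2=-2 v3=0
Collision at t=9/5: particles 1 and 2 swap velocities; positions: p0=33/5 p1=72/5 p2=72/5 p3=17; velocities now: v0=2 v1=-2 v2=3 v3=0
Collision at t=8/3: particles 2 and 3 swap velocities; positions: p0=25/3 p1=38/3 p2=17 p3=17; velocities now: v0=2 v1=-2 v2=0 v3=3
Collision at t=15/4: particles 0 and 1 swap velocities; positions: p0=21/2 p1=21/2 p2=17 p3=81/4; velocities now: v0=-2 v1=2 v2=0 v3=3
Collision at t=7: particles 1 and 2 swap velocities; positions: p0=4 p1=17 p2=17 p3=30; velocities now: v0=-2 v1=0 v2=2 v3=3

Answer: 2,3 1,2 2,3 0,1 1,2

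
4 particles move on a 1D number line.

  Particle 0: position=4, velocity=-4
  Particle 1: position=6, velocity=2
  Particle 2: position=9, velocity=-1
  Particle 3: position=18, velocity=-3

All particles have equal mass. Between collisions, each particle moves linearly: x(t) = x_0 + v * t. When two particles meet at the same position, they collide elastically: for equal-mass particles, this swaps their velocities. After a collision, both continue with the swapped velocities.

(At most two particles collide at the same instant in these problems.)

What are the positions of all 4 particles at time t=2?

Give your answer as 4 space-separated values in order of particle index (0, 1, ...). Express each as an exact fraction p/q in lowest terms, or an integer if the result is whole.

Answer: -4 7 10 12

Derivation:
Collision at t=1: particles 1 and 2 swap velocities; positions: p0=0 p1=8 p2=8 p3=15; velocities now: v0=-4 v1=-1 v2=2 v3=-3
Advance to t=2 (no further collisions before then); velocities: v0=-4 v1=-1 v2=2 v3=-3; positions = -4 7 10 12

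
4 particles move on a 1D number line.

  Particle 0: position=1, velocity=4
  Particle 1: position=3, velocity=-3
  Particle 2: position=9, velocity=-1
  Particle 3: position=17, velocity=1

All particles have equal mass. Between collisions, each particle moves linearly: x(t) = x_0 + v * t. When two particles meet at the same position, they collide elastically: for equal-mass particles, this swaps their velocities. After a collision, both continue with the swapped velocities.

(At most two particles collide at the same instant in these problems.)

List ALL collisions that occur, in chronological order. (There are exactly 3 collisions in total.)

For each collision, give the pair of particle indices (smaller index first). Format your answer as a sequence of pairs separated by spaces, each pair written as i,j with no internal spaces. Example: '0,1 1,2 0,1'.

Collision at t=2/7: particles 0 and 1 swap velocities; positions: p0=15/7 p1=15/7 p2=61/7 p3=121/7; velocities now: v0=-3 v1=4 v2=-1 v3=1
Collision at t=8/5: particles 1 and 2 swap velocities; positions: p0=-9/5 p1=37/5 p2=37/5 p3=93/5; velocities now: v0=-3 v1=-1 v2=4 v3=1
Collision at t=16/3: particles 2 and 3 swap velocities; positions: p0=-13 p1=11/3 p2=67/3 p3=67/3; velocities now: v0=-3 v1=-1 v2=1 v3=4

Answer: 0,1 1,2 2,3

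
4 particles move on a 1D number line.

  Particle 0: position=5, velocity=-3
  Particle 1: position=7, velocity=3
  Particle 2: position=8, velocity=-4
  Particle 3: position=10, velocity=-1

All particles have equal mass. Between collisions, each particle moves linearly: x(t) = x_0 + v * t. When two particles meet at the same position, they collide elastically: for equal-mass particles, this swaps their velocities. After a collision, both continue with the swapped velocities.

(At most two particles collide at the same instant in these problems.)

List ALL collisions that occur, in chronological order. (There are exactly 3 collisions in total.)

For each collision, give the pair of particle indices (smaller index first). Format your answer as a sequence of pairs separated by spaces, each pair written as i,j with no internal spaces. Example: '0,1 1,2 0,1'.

Collision at t=1/7: particles 1 and 2 swap velocities; positions: p0=32/7 p1=52/7 p2=52/7 p3=69/7; velocities now: v0=-3 v1=-4 v2=3 v3=-1
Collision at t=3/4: particles 2 and 3 swap velocities; positions: p0=11/4 p1=5 p2=37/4 p3=37/4; velocities now: v0=-3 v1=-4 v2=-1 v3=3
Collision at t=3: particles 0 and 1 swap velocities; positions: p0=-4 p1=-4 p2=7 p3=16; velocities now: v0=-4 v1=-3 v2=-1 v3=3

Answer: 1,2 2,3 0,1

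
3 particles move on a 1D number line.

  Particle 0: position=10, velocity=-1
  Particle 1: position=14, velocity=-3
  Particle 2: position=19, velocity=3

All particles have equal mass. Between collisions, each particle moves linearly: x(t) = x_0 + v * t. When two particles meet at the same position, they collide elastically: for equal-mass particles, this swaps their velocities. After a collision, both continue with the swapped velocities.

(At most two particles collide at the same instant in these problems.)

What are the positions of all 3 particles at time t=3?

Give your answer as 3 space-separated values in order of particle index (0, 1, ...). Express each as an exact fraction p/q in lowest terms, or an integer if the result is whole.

Answer: 5 7 28

Derivation:
Collision at t=2: particles 0 and 1 swap velocities; positions: p0=8 p1=8 p2=25; velocities now: v0=-3 v1=-1 v2=3
Advance to t=3 (no further collisions before then); velocities: v0=-3 v1=-1 v2=3; positions = 5 7 28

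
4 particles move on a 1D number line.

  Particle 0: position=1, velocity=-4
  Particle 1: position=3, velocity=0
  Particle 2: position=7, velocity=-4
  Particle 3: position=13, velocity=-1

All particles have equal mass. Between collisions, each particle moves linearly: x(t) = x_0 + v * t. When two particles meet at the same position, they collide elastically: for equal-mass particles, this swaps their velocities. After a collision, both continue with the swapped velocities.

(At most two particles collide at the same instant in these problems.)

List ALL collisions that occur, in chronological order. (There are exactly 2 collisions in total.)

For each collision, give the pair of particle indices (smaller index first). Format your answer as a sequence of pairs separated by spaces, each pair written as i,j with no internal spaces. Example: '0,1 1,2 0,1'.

Answer: 1,2 2,3

Derivation:
Collision at t=1: particles 1 and 2 swap velocities; positions: p0=-3 p1=3 p2=3 p3=12; velocities now: v0=-4 v1=-4 v2=0 v3=-1
Collision at t=10: particles 2 and 3 swap velocities; positions: p0=-39 p1=-33 p2=3 p3=3; velocities now: v0=-4 v1=-4 v2=-1 v3=0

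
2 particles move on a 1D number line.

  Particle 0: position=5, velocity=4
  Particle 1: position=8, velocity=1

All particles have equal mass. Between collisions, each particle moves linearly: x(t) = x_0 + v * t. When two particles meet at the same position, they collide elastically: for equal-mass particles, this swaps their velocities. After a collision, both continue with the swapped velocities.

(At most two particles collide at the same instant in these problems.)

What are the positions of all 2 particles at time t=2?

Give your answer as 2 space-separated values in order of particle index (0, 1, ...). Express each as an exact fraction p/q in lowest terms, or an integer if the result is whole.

Answer: 10 13

Derivation:
Collision at t=1: particles 0 and 1 swap velocities; positions: p0=9 p1=9; velocities now: v0=1 v1=4
Advance to t=2 (no further collisions before then); velocities: v0=1 v1=4; positions = 10 13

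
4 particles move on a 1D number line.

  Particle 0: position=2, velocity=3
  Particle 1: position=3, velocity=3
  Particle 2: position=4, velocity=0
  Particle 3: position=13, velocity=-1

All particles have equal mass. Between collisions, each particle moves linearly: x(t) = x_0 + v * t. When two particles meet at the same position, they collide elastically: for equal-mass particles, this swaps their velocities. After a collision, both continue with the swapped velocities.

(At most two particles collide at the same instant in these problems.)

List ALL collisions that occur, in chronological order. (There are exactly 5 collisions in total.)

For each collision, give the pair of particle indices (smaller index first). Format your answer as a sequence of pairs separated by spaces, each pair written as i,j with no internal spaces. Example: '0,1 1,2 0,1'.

Answer: 1,2 0,1 2,3 1,2 0,1

Derivation:
Collision at t=1/3: particles 1 and 2 swap velocities; positions: p0=3 p1=4 p2=4 p3=38/3; velocities now: v0=3 v1=0 v2=3 v3=-1
Collision at t=2/3: particles 0 and 1 swap velocities; positions: p0=4 p1=4 p2=5 p3=37/3; velocities now: v0=0 v1=3 v2=3 v3=-1
Collision at t=5/2: particles 2 and 3 swap velocities; positions: p0=4 p1=19/2 p2=21/2 p3=21/2; velocities now: v0=0 v1=3 v2=-1 v3=3
Collision at t=11/4: particles 1 and 2 swap velocities; positions: p0=4 p1=41/4 p2=41/4 p3=45/4; velocities now: v0=0 v1=-1 v2=3 v3=3
Collision at t=9: particles 0 and 1 swap velocities; positions: p0=4 p1=4 p2=29 p3=30; velocities now: v0=-1 v1=0 v2=3 v3=3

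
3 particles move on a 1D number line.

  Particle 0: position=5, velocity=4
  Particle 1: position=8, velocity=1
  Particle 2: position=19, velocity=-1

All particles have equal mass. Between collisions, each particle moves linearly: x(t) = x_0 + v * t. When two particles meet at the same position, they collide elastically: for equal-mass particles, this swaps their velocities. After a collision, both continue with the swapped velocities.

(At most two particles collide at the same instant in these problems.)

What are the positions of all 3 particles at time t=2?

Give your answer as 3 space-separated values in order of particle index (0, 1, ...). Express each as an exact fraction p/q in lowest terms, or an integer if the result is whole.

Answer: 10 13 17

Derivation:
Collision at t=1: particles 0 and 1 swap velocities; positions: p0=9 p1=9 p2=18; velocities now: v0=1 v1=4 v2=-1
Advance to t=2 (no further collisions before then); velocities: v0=1 v1=4 v2=-1; positions = 10 13 17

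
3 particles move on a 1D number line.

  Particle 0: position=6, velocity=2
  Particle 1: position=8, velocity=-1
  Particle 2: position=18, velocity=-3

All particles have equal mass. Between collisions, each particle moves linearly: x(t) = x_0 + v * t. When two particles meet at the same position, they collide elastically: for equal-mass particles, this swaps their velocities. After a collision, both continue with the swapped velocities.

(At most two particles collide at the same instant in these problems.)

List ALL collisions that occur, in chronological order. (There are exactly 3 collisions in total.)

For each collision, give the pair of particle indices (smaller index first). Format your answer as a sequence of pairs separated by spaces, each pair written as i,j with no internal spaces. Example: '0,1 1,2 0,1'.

Answer: 0,1 1,2 0,1

Derivation:
Collision at t=2/3: particles 0 and 1 swap velocities; positions: p0=22/3 p1=22/3 p2=16; velocities now: v0=-1 v1=2 v2=-3
Collision at t=12/5: particles 1 and 2 swap velocities; positions: p0=28/5 p1=54/5 p2=54/5; velocities now: v0=-1 v1=-3 v2=2
Collision at t=5: particles 0 and 1 swap velocities; positions: p0=3 p1=3 p2=16; velocities now: v0=-3 v1=-1 v2=2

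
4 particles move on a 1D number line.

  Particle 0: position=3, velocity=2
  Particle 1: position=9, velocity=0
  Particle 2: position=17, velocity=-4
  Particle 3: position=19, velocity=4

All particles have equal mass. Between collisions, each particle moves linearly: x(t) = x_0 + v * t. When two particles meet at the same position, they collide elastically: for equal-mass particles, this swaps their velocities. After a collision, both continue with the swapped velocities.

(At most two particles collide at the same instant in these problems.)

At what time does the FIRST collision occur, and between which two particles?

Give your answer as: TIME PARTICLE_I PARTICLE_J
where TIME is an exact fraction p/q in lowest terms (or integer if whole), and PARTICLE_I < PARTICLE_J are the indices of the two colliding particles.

Pair (0,1): pos 3,9 vel 2,0 -> gap=6, closing at 2/unit, collide at t=3
Pair (1,2): pos 9,17 vel 0,-4 -> gap=8, closing at 4/unit, collide at t=2
Pair (2,3): pos 17,19 vel -4,4 -> not approaching (rel speed -8 <= 0)
Earliest collision: t=2 between 1 and 2

Answer: 2 1 2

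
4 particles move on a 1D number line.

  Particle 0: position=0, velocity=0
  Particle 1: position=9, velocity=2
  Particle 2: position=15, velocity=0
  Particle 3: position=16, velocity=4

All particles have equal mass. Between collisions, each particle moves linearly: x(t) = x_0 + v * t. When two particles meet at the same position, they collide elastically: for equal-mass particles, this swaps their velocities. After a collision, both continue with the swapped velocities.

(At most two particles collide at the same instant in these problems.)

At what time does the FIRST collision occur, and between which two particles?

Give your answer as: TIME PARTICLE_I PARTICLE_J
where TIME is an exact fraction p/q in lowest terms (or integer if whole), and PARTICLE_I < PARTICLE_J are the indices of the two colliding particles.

Answer: 3 1 2

Derivation:
Pair (0,1): pos 0,9 vel 0,2 -> not approaching (rel speed -2 <= 0)
Pair (1,2): pos 9,15 vel 2,0 -> gap=6, closing at 2/unit, collide at t=3
Pair (2,3): pos 15,16 vel 0,4 -> not approaching (rel speed -4 <= 0)
Earliest collision: t=3 between 1 and 2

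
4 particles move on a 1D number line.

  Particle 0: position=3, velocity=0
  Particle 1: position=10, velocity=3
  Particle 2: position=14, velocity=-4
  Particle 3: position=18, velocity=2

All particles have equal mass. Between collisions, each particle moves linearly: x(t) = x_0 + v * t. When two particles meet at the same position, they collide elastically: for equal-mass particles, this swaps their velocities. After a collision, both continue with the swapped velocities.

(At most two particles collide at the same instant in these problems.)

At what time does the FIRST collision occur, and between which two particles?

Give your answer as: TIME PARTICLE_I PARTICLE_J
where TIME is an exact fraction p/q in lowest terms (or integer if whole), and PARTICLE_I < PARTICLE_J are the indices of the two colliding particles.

Answer: 4/7 1 2

Derivation:
Pair (0,1): pos 3,10 vel 0,3 -> not approaching (rel speed -3 <= 0)
Pair (1,2): pos 10,14 vel 3,-4 -> gap=4, closing at 7/unit, collide at t=4/7
Pair (2,3): pos 14,18 vel -4,2 -> not approaching (rel speed -6 <= 0)
Earliest collision: t=4/7 between 1 and 2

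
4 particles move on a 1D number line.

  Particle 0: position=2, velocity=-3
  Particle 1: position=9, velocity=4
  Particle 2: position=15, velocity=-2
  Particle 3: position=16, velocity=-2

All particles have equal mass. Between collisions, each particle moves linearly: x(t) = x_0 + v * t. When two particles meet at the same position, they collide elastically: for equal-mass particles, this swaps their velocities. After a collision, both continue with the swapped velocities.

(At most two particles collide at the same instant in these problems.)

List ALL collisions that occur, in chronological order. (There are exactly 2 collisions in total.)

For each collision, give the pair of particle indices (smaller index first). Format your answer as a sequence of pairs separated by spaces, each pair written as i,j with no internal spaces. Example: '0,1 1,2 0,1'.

Collision at t=1: particles 1 and 2 swap velocities; positions: p0=-1 p1=13 p2=13 p3=14; velocities now: v0=-3 v1=-2 v2=4 v3=-2
Collision at t=7/6: particles 2 and 3 swap velocities; positions: p0=-3/2 p1=38/3 p2=41/3 p3=41/3; velocities now: v0=-3 v1=-2 v2=-2 v3=4

Answer: 1,2 2,3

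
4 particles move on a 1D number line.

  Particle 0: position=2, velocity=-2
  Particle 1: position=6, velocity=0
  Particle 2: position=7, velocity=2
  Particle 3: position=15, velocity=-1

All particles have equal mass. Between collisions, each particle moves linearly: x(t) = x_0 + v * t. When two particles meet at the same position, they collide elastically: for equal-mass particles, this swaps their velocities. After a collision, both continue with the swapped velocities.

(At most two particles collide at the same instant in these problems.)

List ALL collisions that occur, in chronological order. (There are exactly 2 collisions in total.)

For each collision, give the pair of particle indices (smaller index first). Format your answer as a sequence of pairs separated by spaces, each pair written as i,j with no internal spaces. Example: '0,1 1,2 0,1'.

Answer: 2,3 1,2

Derivation:
Collision at t=8/3: particles 2 and 3 swap velocities; positions: p0=-10/3 p1=6 p2=37/3 p3=37/3; velocities now: v0=-2 v1=0 v2=-1 v3=2
Collision at t=9: particles 1 and 2 swap velocities; positions: p0=-16 p1=6 p2=6 p3=25; velocities now: v0=-2 v1=-1 v2=0 v3=2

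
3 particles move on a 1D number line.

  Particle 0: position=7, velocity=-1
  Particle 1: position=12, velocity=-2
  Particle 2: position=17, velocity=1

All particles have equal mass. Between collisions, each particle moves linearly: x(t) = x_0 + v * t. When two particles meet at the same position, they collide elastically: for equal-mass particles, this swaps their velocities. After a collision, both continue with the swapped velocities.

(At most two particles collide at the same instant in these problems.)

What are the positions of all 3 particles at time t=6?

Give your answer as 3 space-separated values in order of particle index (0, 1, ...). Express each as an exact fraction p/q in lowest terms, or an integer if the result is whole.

Collision at t=5: particles 0 and 1 swap velocities; positions: p0=2 p1=2 p2=22; velocities now: v0=-2 v1=-1 v2=1
Advance to t=6 (no further collisions before then); velocities: v0=-2 v1=-1 v2=1; positions = 0 1 23

Answer: 0 1 23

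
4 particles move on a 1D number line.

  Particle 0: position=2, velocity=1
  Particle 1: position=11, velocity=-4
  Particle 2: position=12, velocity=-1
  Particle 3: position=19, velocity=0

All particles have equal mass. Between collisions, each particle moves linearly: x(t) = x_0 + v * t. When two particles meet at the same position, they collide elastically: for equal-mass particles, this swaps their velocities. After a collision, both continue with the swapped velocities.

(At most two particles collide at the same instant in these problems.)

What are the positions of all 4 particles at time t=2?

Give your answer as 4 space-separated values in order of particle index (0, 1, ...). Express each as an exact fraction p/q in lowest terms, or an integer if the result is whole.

Collision at t=9/5: particles 0 and 1 swap velocities; positions: p0=19/5 p1=19/5 p2=51/5 p3=19; velocities now: v0=-4 v1=1 v2=-1 v3=0
Advance to t=2 (no further collisions before then); velocities: v0=-4 v1=1 v2=-1 v3=0; positions = 3 4 10 19

Answer: 3 4 10 19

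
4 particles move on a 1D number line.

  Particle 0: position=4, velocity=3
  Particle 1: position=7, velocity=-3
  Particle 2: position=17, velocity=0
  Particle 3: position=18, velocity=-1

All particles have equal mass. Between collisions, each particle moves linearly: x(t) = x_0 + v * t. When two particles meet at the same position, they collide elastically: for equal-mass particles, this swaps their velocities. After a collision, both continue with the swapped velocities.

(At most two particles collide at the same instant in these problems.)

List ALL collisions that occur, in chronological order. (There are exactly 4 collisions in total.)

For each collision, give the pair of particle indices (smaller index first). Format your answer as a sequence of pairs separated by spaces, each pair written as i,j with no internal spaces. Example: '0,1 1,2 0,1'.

Collision at t=1/2: particles 0 and 1 swap velocities; positions: p0=11/2 p1=11/2 p2=17 p3=35/2; velocities now: v0=-3 v1=3 v2=0 v3=-1
Collision at t=1: particles 2 and 3 swap velocities; positions: p0=4 p1=7 p2=17 p3=17; velocities now: v0=-3 v1=3 v2=-1 v3=0
Collision at t=7/2: particles 1 and 2 swap velocities; positions: p0=-7/2 p1=29/2 p2=29/2 p3=17; velocities now: v0=-3 v1=-1 v2=3 v3=0
Collision at t=13/3: particles 2 and 3 swap velocities; positions: p0=-6 p1=41/3 p2=17 p3=17; velocities now: v0=-3 v1=-1 v2=0 v3=3

Answer: 0,1 2,3 1,2 2,3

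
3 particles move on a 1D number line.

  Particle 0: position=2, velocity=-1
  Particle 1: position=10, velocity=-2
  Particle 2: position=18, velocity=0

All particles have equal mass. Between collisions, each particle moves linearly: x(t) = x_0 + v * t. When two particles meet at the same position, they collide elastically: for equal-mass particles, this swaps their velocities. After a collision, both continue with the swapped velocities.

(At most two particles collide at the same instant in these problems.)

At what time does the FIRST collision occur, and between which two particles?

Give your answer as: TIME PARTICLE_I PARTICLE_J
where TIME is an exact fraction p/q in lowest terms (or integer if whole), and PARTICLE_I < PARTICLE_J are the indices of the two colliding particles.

Answer: 8 0 1

Derivation:
Pair (0,1): pos 2,10 vel -1,-2 -> gap=8, closing at 1/unit, collide at t=8
Pair (1,2): pos 10,18 vel -2,0 -> not approaching (rel speed -2 <= 0)
Earliest collision: t=8 between 0 and 1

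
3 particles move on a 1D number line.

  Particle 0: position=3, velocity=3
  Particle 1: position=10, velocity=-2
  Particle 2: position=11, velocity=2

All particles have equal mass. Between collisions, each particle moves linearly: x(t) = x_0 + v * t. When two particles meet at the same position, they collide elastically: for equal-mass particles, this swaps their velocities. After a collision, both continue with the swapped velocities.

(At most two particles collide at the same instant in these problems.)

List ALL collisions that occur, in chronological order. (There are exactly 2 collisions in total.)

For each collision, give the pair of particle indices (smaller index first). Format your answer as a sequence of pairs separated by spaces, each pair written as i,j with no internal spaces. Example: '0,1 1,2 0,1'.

Collision at t=7/5: particles 0 and 1 swap velocities; positions: p0=36/5 p1=36/5 p2=69/5; velocities now: v0=-2 v1=3 v2=2
Collision at t=8: particles 1 and 2 swap velocities; positions: p0=-6 p1=27 p2=27; velocities now: v0=-2 v1=2 v2=3

Answer: 0,1 1,2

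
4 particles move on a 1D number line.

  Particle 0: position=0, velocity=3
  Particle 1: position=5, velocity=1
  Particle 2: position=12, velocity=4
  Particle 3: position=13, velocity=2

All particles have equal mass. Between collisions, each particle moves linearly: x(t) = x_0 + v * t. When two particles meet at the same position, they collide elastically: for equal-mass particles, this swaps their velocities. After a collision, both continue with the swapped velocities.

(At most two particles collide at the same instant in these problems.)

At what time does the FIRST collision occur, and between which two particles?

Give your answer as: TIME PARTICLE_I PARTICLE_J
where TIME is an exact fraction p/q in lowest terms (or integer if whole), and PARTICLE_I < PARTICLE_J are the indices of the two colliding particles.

Pair (0,1): pos 0,5 vel 3,1 -> gap=5, closing at 2/unit, collide at t=5/2
Pair (1,2): pos 5,12 vel 1,4 -> not approaching (rel speed -3 <= 0)
Pair (2,3): pos 12,13 vel 4,2 -> gap=1, closing at 2/unit, collide at t=1/2
Earliest collision: t=1/2 between 2 and 3

Answer: 1/2 2 3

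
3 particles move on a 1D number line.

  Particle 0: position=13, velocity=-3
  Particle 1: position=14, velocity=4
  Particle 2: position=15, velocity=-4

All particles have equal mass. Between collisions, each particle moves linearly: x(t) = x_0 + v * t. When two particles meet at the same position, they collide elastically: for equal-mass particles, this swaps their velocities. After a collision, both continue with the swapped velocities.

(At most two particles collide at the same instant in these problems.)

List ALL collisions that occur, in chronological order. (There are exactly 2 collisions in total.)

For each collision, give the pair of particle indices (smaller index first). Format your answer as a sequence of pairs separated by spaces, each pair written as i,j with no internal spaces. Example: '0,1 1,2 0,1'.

Collision at t=1/8: particles 1 and 2 swap velocities; positions: p0=101/8 p1=29/2 p2=29/2; velocities now: v0=-3 v1=-4 v2=4
Collision at t=2: particles 0 and 1 swap velocities; positions: p0=7 p1=7 p2=22; velocities now: v0=-4 v1=-3 v2=4

Answer: 1,2 0,1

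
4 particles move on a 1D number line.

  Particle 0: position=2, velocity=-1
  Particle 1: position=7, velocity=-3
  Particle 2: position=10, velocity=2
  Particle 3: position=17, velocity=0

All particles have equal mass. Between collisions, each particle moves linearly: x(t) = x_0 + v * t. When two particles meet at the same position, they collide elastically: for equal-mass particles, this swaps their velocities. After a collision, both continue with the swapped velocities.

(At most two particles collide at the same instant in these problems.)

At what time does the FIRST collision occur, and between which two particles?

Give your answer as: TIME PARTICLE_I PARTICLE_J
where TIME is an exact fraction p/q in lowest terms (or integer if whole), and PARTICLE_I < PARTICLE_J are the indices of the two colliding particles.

Answer: 5/2 0 1

Derivation:
Pair (0,1): pos 2,7 vel -1,-3 -> gap=5, closing at 2/unit, collide at t=5/2
Pair (1,2): pos 7,10 vel -3,2 -> not approaching (rel speed -5 <= 0)
Pair (2,3): pos 10,17 vel 2,0 -> gap=7, closing at 2/unit, collide at t=7/2
Earliest collision: t=5/2 between 0 and 1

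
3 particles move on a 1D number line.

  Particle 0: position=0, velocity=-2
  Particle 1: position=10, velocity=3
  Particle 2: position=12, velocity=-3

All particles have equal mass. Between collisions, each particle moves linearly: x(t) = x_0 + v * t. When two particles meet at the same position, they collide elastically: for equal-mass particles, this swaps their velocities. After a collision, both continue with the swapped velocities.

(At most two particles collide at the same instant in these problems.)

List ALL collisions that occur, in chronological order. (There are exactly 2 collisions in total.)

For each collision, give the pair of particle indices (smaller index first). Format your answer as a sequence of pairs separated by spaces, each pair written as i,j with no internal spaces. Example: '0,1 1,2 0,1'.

Answer: 1,2 0,1

Derivation:
Collision at t=1/3: particles 1 and 2 swap velocities; positions: p0=-2/3 p1=11 p2=11; velocities now: v0=-2 v1=-3 v2=3
Collision at t=12: particles 0 and 1 swap velocities; positions: p0=-24 p1=-24 p2=46; velocities now: v0=-3 v1=-2 v2=3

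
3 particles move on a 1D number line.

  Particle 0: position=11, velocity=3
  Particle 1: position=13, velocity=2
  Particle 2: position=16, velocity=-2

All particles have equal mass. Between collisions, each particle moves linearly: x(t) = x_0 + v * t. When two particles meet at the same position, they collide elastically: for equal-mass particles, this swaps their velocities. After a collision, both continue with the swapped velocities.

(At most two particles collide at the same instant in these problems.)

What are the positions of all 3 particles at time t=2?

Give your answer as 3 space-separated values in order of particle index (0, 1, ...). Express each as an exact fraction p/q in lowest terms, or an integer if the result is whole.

Answer: 12 17 17

Derivation:
Collision at t=3/4: particles 1 and 2 swap velocities; positions: p0=53/4 p1=29/2 p2=29/2; velocities now: v0=3 v1=-2 v2=2
Collision at t=1: particles 0 and 1 swap velocities; positions: p0=14 p1=14 p2=15; velocities now: v0=-2 v1=3 v2=2
Collision at t=2: particles 1 and 2 swap velocities; positions: p0=12 p1=17 p2=17; velocities now: v0=-2 v1=2 v2=3
Advance to t=2 (no further collisions before then); velocities: v0=-2 v1=2 v2=3; positions = 12 17 17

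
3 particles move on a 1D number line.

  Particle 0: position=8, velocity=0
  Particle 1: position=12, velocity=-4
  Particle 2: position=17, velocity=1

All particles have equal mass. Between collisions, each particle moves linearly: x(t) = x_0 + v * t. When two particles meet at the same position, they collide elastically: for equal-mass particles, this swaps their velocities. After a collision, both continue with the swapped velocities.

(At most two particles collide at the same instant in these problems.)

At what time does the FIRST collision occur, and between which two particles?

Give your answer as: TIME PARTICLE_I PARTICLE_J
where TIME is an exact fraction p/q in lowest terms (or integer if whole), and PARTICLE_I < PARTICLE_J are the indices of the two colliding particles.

Pair (0,1): pos 8,12 vel 0,-4 -> gap=4, closing at 4/unit, collide at t=1
Pair (1,2): pos 12,17 vel -4,1 -> not approaching (rel speed -5 <= 0)
Earliest collision: t=1 between 0 and 1

Answer: 1 0 1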